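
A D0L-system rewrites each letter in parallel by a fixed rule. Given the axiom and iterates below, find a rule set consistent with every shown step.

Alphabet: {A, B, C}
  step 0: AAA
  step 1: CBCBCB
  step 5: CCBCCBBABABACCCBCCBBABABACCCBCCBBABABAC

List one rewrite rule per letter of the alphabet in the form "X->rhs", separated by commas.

  step 0 ⇒ step 1: AAA ⇒ CB·CB·CB
    A ↦ CB
    B ↦ C  (constrained at step 1)
    C ↦ BA  (constrained at step 1)

A->CB, B->C, C->BA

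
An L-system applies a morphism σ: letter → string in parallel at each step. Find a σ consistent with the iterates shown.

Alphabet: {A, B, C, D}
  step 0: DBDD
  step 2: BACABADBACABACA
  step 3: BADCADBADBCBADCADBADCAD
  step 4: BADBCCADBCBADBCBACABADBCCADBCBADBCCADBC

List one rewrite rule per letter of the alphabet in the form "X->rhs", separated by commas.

  step 3 ⇒ step 4: BADCADBADBCBADCADBADCAD ⇒ BA·D·BC·CA·D·BC·BA·D·BC·BA·CA·BA·D·BC·CA·D·BC·BA·D·BC·CA·D·BC
    A ↦ D
    B ↦ BA
    C ↦ CA
    D ↦ BC

A->D, B->BA, C->CA, D->BC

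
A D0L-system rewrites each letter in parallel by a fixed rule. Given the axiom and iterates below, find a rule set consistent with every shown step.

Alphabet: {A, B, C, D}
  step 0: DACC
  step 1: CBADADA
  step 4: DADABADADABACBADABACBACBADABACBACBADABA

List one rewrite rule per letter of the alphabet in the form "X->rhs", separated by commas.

A->BA, B->DA, C->DA, D->C

  step 0 ⇒ step 1: DACC ⇒ C·BA·DA·DA
    A ↦ BA
    C ↦ DA
    D ↦ C
    B ↦ DA  (constrained at step 1)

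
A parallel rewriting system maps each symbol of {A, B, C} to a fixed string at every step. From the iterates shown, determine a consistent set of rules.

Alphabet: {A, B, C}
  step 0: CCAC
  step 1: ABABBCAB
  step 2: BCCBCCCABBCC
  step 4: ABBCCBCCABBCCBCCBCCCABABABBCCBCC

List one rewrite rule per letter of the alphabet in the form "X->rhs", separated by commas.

A->BC, B->C, C->AB

  step 1 ⇒ step 2: ABABBCAB ⇒ BC·C·BC·C·C·AB·BC·C
    A ↦ BC
    B ↦ C
    C ↦ AB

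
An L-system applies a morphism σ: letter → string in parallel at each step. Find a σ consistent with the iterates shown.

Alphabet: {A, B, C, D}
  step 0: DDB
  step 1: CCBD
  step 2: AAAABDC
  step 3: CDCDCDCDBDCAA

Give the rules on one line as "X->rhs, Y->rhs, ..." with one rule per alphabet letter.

A->CD, B->BD, C->AA, D->C

  step 2 ⇒ step 3: AAAABDC ⇒ CD·CD·CD·CD·BD·C·AA
    A ↦ CD
    B ↦ BD
    C ↦ AA
    D ↦ C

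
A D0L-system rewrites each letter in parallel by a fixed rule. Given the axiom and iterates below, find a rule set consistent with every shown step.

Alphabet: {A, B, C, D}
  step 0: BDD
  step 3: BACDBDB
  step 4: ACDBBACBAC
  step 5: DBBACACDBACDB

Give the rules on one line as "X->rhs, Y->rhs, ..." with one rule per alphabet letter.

A->D, B->AC, C->B, D->B

  step 4 ⇒ step 5: ACDBBACBAC ⇒ D·B·B·AC·AC·D·B·AC·D·B
    A ↦ D
    B ↦ AC
    C ↦ B
    D ↦ B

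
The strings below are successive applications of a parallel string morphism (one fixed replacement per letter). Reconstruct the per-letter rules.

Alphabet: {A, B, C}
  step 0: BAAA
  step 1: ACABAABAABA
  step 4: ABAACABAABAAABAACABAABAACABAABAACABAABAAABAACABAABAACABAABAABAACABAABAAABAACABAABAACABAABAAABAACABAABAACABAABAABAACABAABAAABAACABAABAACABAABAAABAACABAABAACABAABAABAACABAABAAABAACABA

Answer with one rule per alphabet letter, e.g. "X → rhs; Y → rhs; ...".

A->ABA, B->AC, C->A

  step 0 ⇒ step 1: BAAA ⇒ AC·ABA·ABA·ABA
    A ↦ ABA
    B ↦ AC
    C ↦ A  (constrained at step 1)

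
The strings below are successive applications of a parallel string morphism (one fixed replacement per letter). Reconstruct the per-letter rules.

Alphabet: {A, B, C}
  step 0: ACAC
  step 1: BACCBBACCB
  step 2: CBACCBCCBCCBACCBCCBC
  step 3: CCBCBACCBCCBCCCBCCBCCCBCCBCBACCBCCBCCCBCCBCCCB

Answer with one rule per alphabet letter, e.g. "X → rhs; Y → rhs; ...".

A->BA, B->C, C->CCB

  step 2 ⇒ step 3: CBACCBCCBCCBACCBCCBC ⇒ CCB·C·BA·CCB·CCB·C·CCB·CCB·C·CCB·CCB·C·BA·CCB·CCB·C·CCB·CCB·C·CCB
    A ↦ BA
    B ↦ C
    C ↦ CCB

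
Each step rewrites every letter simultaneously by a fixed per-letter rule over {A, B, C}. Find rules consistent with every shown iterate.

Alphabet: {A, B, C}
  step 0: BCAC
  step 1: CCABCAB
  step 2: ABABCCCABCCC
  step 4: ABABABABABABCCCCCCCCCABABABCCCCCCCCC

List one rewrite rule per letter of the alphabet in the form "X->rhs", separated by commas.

  step 1 ⇒ step 2: CCABCAB ⇒ AB·AB·C·CC·AB·C·CC
    A ↦ C
    B ↦ CC
    C ↦ AB

A->C, B->CC, C->AB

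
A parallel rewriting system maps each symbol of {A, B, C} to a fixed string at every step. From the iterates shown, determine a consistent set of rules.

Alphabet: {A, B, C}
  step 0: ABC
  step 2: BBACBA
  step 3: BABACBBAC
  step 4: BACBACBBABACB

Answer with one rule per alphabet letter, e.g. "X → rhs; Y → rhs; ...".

A->C, B->BA, C->B

  step 3 ⇒ step 4: BABACBBAC ⇒ BA·C·BA·C·B·BA·BA·C·B
    A ↦ C
    B ↦ BA
    C ↦ B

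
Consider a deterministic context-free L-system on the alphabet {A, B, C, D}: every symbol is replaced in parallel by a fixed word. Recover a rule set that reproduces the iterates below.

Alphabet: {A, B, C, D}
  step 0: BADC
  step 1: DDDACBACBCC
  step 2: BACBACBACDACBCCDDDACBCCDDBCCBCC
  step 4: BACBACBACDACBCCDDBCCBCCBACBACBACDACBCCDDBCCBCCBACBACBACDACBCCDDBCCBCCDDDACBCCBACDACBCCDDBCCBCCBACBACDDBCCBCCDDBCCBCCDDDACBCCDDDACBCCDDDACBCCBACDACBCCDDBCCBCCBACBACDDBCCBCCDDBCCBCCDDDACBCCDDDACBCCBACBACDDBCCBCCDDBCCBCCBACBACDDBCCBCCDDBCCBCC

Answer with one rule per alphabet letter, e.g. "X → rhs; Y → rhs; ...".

A->DAC, B->DD, C->BCC, D->BAC

  step 1 ⇒ step 2: DDDACBACBCC ⇒ BAC·BAC·BAC·DAC·BCC·DD·DAC·BCC·DD·BCC·BCC
    A ↦ DAC
    B ↦ DD
    C ↦ BCC
    D ↦ BAC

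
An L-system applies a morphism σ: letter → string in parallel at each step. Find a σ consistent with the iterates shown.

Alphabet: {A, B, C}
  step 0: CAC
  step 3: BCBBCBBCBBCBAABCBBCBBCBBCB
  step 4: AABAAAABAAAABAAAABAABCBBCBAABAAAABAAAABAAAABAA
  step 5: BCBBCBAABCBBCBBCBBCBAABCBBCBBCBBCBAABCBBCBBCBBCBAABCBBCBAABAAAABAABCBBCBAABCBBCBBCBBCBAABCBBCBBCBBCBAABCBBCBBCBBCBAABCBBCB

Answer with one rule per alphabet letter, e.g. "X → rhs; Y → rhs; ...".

A->BCB, B->AA, C->B

  step 4 ⇒ step 5: AABAAAABAAAABAAAABAABCBBCBAABAAAABAAAABAAAABAA ⇒ BCB·BCB·AA·BCB·BCB·BCB·BCB·AA·BCB·BCB·BCB·BCB·AA·BCB·BCB·BCB·BCB·AA·BCB·BCB·AA·B·AA·AA·B·AA·BCB·BCB·AA·BCB·BCB·BCB·BCB·AA·BCB·BCB·BCB·BCB·AA·BCB·BCB·BCB·BCB·AA·BCB·BCB
    A ↦ BCB
    B ↦ AA
    C ↦ B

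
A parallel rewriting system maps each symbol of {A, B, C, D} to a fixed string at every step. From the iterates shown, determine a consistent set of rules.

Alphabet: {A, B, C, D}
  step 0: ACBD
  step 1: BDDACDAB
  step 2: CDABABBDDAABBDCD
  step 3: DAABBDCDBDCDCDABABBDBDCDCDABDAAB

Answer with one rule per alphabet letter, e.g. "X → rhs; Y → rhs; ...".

  step 2 ⇒ step 3: CDABABBDDAABBDCD ⇒ DA·AB·BD·CD·BD·CD·CD·AB·AB·BD·BD·CD·CD·AB·DA·AB
    A ↦ BD
    B ↦ CD
    C ↦ DA
    D ↦ AB

A->BD, B->CD, C->DA, D->AB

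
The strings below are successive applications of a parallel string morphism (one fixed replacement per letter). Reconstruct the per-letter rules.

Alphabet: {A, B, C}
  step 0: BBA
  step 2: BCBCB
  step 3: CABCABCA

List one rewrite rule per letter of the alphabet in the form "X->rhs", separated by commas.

A->C, B->CA, C->B

  step 2 ⇒ step 3: BCBCB ⇒ CA·B·CA·B·CA
    B ↦ CA
    C ↦ B
    A ↦ C  (constrained at step 0)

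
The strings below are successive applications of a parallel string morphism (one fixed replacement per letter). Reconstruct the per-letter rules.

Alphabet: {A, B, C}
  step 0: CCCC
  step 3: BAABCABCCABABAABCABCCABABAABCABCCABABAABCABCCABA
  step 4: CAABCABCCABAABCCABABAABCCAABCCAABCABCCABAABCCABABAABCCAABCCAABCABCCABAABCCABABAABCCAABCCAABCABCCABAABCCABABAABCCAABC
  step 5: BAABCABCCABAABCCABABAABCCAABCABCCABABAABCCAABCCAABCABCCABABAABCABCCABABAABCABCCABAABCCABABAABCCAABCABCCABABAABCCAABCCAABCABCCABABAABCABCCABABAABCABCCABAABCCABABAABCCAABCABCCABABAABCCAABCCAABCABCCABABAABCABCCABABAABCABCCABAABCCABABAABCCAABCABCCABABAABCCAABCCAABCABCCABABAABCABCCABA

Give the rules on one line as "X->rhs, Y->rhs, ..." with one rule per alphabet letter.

A->ABC, B->CA, C->BA

  step 4 ⇒ step 5: CAABCABCCABAABCCABABAABCCAABCCAABCABCCABAABCCABABAABCCAABCCAABCABCCABAABCCABABAABCCAABCCAABCABCCABAABCCABABAABCCAABC ⇒ BA·ABC·ABC·CA·BA·ABC·CA·BA·BA·ABC·CA·ABC·ABC·CA·BA·BA·ABC·CA·ABC·CA·ABC·ABC·CA·BA·BA·ABC·ABC·CA·BA·BA·ABC·ABC·CA·BA·ABC·CA·BA·BA·ABC·CA·ABC·ABC·CA·BA·BA·ABC·CA·ABC·CA·ABC·ABC·CA·BA·BA·ABC·ABC·CA·BA·BA·ABC·ABC·CA·BA·ABC·CA·BA·BA·ABC·CA·ABC·ABC·CA·BA·BA·ABC·CA·ABC·CA·ABC·ABC·CA·BA·BA·ABC·ABC·CA·BA·BA·ABC·ABC·CA·BA·ABC·CA·BA·BA·ABC·CA·ABC·ABC·CA·BA·BA·ABC·CA·ABC·CA·ABC·ABC·CA·BA·BA·ABC·ABC·CA·BA
    A ↦ ABC
    B ↦ CA
    C ↦ BA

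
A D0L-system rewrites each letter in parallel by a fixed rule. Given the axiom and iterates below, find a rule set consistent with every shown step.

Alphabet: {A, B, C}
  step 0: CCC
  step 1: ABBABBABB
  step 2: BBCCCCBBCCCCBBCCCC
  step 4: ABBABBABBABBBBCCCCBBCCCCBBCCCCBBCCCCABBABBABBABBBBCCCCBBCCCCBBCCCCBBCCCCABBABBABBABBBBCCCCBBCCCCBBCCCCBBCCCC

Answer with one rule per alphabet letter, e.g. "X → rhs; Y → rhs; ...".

A->BB, B->CC, C->ABB

  step 1 ⇒ step 2: ABBABBABB ⇒ BB·CC·CC·BB·CC·CC·BB·CC·CC
    A ↦ BB
    B ↦ CC
  step 0 ⇒ step 1: CCC ⇒ ABB·ABB·ABB
    C ↦ ABB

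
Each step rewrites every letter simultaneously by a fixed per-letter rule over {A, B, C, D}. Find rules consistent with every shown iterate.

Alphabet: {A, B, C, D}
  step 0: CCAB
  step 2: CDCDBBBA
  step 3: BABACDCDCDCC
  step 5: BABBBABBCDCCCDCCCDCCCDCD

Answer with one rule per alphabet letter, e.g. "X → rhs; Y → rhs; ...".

A->CC, B->CD, C->B, D->A

  step 2 ⇒ step 3: CDCDBBBA ⇒ B·A·B·A·CD·CD·CD·CC
    A ↦ CC
    B ↦ CD
    C ↦ B
    D ↦ A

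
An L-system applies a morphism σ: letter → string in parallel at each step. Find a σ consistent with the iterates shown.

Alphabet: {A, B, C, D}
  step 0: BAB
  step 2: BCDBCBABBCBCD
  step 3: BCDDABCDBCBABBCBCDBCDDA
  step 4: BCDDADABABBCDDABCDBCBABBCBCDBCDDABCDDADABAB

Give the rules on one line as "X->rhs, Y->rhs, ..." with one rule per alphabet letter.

  step 3 ⇒ step 4: BCDDABCDBCBABBCBCDBCDDA ⇒ BC·D·DA·DA·BAB·BC·D·DA·BC·D·BC·BAB·BC·BC·D·BC·D·DA·BC·D·DA·DA·BAB
    A ↦ BAB
    B ↦ BC
    C ↦ D
    D ↦ DA

A->BAB, B->BC, C->D, D->DA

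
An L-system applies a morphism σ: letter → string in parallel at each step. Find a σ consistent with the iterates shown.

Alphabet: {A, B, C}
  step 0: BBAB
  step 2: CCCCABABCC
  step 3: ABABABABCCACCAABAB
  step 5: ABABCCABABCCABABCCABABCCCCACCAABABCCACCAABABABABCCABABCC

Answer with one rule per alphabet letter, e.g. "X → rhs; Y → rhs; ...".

A->CC, B->A, C->AB

  step 2 ⇒ step 3: CCCCABABCC ⇒ AB·AB·AB·AB·CC·A·CC·A·AB·AB
    A ↦ CC
    B ↦ A
    C ↦ AB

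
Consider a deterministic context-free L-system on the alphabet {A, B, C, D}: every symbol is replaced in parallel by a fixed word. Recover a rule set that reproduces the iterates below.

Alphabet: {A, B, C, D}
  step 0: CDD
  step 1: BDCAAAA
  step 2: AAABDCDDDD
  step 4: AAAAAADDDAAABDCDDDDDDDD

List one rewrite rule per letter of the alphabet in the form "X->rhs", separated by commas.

A->D, B->A, C->BDC, D->AA

  step 1 ⇒ step 2: BDCAAAA ⇒ A·AA·BDC·D·D·D·D
    A ↦ D
    B ↦ A
    C ↦ BDC
    D ↦ AA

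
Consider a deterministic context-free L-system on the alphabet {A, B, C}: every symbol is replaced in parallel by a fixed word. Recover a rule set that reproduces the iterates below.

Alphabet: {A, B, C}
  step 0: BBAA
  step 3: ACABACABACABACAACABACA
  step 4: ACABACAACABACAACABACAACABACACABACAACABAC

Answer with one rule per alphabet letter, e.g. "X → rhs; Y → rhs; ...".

A->AC, B->A, C->AB

  step 3 ⇒ step 4: ACABACABACABACAACABACA ⇒ AC·AB·AC·A·AC·AB·AC·A·AC·AB·AC·A·AC·AB·AC·AC·AB·AC·A·AC·AB·AC
    A ↦ AC
    B ↦ A
    C ↦ AB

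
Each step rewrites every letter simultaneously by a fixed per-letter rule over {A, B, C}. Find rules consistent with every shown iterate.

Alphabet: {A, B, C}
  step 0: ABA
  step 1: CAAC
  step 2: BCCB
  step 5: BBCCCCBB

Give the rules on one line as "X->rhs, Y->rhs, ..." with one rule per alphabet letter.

A->C, B->AA, C->B

  step 1 ⇒ step 2: CAAC ⇒ B·C·C·B
    A ↦ C
    C ↦ B
  step 0 ⇒ step 1: ABA ⇒ C·AA·C
    B ↦ AA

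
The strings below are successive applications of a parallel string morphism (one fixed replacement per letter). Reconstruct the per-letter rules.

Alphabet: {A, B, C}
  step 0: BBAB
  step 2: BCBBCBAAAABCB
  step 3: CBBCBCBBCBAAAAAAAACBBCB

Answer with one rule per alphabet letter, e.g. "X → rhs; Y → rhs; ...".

  step 2 ⇒ step 3: BCBBCBAAAABCB ⇒ CB·B·CB·CB·B·CB·AA·AA·AA·AA·CB·B·CB
    A ↦ AA
    B ↦ CB
    C ↦ B

A->AA, B->CB, C->B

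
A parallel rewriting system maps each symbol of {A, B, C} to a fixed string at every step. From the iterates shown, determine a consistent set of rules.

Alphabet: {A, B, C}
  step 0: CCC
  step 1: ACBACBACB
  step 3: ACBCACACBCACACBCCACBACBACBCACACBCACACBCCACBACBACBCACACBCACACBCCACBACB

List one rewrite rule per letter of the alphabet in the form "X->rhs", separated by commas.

A->CAC, B->CC, C->ACB

  step 0 ⇒ step 1: CCC ⇒ ACB·ACB·ACB
    C ↦ ACB
    A ↦ CAC  (constrained at step 1)
    B ↦ CC  (constrained at step 1)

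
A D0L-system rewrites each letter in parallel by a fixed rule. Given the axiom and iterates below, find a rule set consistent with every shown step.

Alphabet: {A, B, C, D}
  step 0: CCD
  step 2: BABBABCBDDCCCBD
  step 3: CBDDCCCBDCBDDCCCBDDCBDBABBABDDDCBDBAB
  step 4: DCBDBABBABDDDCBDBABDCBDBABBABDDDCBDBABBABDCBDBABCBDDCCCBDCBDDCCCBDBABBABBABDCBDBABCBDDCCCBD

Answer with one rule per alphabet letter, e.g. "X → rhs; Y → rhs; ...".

A->DCC, B->CBD, C->D, D->BAB

  step 3 ⇒ step 4: CBDDCCCBDCBDDCCCBDDCBDBABBABDDDCBDBAB ⇒ D·CBD·BAB·BAB·D·D·D·CBD·BAB·D·CBD·BAB·BAB·D·D·D·CBD·BAB·BAB·D·CBD·BAB·CBD·DCC·CBD·CBD·DCC·CBD·BAB·BAB·BAB·D·CBD·BAB·CBD·DCC·CBD
    A ↦ DCC
    B ↦ CBD
    C ↦ D
    D ↦ BAB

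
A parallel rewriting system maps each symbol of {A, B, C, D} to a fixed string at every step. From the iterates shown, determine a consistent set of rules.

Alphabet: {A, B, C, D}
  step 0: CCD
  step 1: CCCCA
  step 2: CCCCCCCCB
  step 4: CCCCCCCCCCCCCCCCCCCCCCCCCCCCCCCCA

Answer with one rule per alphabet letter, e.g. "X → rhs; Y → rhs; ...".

  step 1 ⇒ step 2: CCCCA ⇒ CC·CC·CC·CC·B
    A ↦ B
    C ↦ CC
    B ↦ D  (constrained at step 2)
  step 0 ⇒ step 1: CCD ⇒ CC·CC·A
    D ↦ A

A->B, B->D, C->CC, D->A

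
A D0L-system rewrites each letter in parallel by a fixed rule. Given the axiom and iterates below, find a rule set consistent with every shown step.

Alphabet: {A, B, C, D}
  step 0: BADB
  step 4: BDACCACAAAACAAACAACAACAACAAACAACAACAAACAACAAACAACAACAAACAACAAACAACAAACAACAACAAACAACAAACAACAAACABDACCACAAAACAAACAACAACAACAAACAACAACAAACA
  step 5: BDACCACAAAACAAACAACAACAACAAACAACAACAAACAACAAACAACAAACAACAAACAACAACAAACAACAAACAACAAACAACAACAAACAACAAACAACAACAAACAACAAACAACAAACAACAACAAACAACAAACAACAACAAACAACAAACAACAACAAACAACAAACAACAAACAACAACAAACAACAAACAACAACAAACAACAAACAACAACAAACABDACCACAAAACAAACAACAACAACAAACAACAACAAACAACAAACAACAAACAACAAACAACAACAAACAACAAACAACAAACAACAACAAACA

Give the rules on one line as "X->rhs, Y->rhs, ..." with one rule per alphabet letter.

A->ACA, B->BDA, C->A, D->CC

  step 4 ⇒ step 5: BDACCACAAAACAAACAACAACAACAAACAACAACAAACAACAAACAACAACAAACAACAAACAACAAACAACAACAAACAACAAACAACAAACABDACCACAAAACAAACAACAACAACAAACAACAACAAACA ⇒ BDA·CC·ACA·A·A·ACA·A·ACA·ACA·ACA·ACA·A·ACA·ACA·ACA·A·ACA·ACA·A·ACA·ACA·A·ACA·ACA·A·ACA·ACA·ACA·A·ACA·ACA·A·ACA·ACA·A·ACA·ACA·ACA·A·ACA·ACA·A·ACA·ACA·ACA·A·ACA·ACA·A·ACA·ACA·A·ACA·ACA·ACA·A·ACA·ACA·A·ACA·ACA·ACA·A·ACA·ACA·A·ACA·ACA·ACA·A·ACA·ACA·A·ACA·ACA·A·ACA·ACA·ACA·A·ACA·ACA·A·ACA·ACA·ACA·A·ACA·ACA·A·ACA·ACA·ACA·A·ACA·BDA·CC·ACA·A·A·ACA·A·ACA·ACA·ACA·ACA·A·ACA·ACA·ACA·A·ACA·ACA·A·ACA·ACA·A·ACA·ACA·A·ACA·ACA·ACA·A·ACA·ACA·A·ACA·ACA·A·ACA·ACA·ACA·A·ACA
    A ↦ ACA
    B ↦ BDA
    C ↦ A
    D ↦ CC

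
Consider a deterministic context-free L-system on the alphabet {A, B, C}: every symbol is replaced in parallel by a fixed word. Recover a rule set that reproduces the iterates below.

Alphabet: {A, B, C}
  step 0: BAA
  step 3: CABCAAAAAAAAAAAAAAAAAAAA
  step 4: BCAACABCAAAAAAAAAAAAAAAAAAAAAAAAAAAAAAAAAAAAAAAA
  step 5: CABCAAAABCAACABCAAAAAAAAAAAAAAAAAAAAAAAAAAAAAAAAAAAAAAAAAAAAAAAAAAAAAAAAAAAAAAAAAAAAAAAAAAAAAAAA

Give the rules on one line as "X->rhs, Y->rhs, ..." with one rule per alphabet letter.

A->AA, B->CA, C->BC

  step 4 ⇒ step 5: BCAACABCAAAAAAAAAAAAAAAAAAAAAAAAAAAAAAAAAAAAAAAA ⇒ CA·BC·AA·AA·BC·AA·CA·BC·AA·AA·AA·AA·AA·AA·AA·AA·AA·AA·AA·AA·AA·AA·AA·AA·AA·AA·AA·AA·AA·AA·AA·AA·AA·AA·AA·AA·AA·AA·AA·AA·AA·AA·AA·AA·AA·AA·AA·AA
    A ↦ AA
    B ↦ CA
    C ↦ BC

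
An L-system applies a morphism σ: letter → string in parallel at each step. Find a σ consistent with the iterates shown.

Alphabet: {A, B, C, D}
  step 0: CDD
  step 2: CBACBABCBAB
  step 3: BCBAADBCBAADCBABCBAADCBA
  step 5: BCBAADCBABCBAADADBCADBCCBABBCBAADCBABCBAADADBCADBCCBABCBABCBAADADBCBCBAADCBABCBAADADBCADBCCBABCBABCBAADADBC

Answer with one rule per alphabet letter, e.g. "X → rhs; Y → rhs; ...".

  step 2 ⇒ step 3: CBACBABCBAB ⇒ B·CBA·AD·B·CBA·AD·CBA·B·CBA·AD·CBA
    A ↦ AD
    B ↦ CBA
    C ↦ B
    D ↦ BC  (constrained at step 0)

A->AD, B->CBA, C->B, D->BC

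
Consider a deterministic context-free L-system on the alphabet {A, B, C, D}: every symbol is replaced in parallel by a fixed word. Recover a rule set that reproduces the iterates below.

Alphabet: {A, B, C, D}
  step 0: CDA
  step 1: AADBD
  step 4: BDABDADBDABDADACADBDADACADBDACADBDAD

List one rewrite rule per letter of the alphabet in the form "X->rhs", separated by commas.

  step 0 ⇒ step 1: CDA ⇒ A·AD·BD
    A ↦ BD
    C ↦ A
    D ↦ AD
    B ↦ AC  (constrained at step 1)

A->BD, B->AC, C->A, D->AD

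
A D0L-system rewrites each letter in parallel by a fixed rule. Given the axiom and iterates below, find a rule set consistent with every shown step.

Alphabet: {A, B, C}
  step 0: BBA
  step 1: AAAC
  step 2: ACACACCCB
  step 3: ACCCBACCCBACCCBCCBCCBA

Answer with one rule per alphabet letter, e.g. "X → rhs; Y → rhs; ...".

A->AC, B->A, C->CCB

  step 2 ⇒ step 3: ACACACCCB ⇒ AC·CCB·AC·CCB·AC·CCB·CCB·CCB·A
    A ↦ AC
    B ↦ A
    C ↦ CCB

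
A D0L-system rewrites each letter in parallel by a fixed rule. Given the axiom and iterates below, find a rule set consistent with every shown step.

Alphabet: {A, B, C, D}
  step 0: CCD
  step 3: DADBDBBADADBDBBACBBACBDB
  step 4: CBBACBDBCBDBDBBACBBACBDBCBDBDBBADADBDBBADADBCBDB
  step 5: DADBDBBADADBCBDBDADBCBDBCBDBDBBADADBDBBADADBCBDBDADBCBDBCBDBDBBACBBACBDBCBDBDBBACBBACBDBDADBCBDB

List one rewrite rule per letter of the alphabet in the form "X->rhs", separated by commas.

  step 4 ⇒ step 5: CBBACBDBCBDBDBBACBBACBDBCBDBDBBADADBDBBADADBCBDB ⇒ DA·DB·DB·BA·DA·DB·CB·DB·DA·DB·CB·DB·CB·DB·DB·BA·DA·DB·DB·BA·DA·DB·CB·DB·DA·DB·CB·DB·CB·DB·DB·BA·CB·BA·CB·DB·CB·DB·DB·BA·CB·BA·CB·DB·DA·DB·CB·DB
    A ↦ BA
    B ↦ DB
    C ↦ DA
    D ↦ CB

A->BA, B->DB, C->DA, D->CB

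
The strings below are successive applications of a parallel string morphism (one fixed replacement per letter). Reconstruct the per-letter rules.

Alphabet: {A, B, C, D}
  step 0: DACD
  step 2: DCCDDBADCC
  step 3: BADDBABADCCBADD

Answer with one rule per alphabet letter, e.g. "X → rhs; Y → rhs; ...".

  step 2 ⇒ step 3: DCCDDBADCC ⇒ BA·D·D·BA·BA·D·CC·BA·D·D
    A ↦ CC
    B ↦ D
    C ↦ D
    D ↦ BA

A->CC, B->D, C->D, D->BA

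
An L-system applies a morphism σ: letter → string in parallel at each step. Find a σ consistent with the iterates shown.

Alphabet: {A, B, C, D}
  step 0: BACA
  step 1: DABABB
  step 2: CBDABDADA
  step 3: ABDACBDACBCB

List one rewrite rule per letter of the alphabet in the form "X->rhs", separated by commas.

A->B, B->DA, C->AB, D->C

  step 2 ⇒ step 3: CBDABDADA ⇒ AB·DA·C·B·DA·C·B·C·B
    A ↦ B
    B ↦ DA
    C ↦ AB
    D ↦ C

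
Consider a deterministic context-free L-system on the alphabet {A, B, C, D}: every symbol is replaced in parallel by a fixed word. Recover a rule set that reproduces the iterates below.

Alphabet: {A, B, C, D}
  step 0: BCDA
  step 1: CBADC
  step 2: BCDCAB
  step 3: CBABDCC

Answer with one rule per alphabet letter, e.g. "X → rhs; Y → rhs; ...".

  step 2 ⇒ step 3: BCDCAB ⇒ C·B·A·B·DC·C
    A ↦ DC
    B ↦ C
    C ↦ B
    D ↦ A

A->DC, B->C, C->B, D->A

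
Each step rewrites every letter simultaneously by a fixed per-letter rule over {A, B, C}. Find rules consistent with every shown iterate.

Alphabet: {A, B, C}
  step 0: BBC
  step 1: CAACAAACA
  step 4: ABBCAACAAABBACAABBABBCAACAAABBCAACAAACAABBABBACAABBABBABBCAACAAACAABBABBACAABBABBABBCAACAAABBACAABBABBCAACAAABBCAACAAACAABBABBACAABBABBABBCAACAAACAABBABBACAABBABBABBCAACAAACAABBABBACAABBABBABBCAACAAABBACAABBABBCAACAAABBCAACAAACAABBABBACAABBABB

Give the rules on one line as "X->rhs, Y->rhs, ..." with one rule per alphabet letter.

A->ABB, B->CAA, C->ACA

  step 0 ⇒ step 1: BBC ⇒ CAA·CAA·ACA
    B ↦ CAA
    C ↦ ACA
    A ↦ ABB  (constrained at step 1)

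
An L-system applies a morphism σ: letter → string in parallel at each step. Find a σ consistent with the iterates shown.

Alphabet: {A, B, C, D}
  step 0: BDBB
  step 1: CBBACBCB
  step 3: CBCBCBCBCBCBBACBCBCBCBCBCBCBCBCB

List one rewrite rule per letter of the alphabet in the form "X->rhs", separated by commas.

  step 0 ⇒ step 1: BDBB ⇒ CB·BA·CB·CB
    B ↦ CB
    D ↦ BA
    A ↦ DC  (constrained at step 1)
    C ↦ CB  (constrained at step 1)

A->DC, B->CB, C->CB, D->BA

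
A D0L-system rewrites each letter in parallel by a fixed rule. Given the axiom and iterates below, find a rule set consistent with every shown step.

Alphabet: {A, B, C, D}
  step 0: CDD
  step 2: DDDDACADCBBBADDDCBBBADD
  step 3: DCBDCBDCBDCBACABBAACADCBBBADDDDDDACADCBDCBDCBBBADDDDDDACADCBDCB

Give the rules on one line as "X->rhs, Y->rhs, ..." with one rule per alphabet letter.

A->ACA, B->DD, C->BBA, D->DCB

  step 2 ⇒ step 3: DDDDACADCBBBADDDCBBBADD ⇒ DCB·DCB·DCB·DCB·ACA·BBA·ACA·DCB·BBA·DD·DD·DD·ACA·DCB·DCB·DCB·BBA·DD·DD·DD·ACA·DCB·DCB
    A ↦ ACA
    B ↦ DD
    C ↦ BBA
    D ↦ DCB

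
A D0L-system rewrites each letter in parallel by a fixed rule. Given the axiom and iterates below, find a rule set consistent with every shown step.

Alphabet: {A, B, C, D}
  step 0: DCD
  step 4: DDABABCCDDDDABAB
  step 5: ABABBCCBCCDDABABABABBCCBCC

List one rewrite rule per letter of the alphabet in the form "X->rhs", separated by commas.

A->B, B->CC, C->D, D->AB

  step 4 ⇒ step 5: DDABABCCDDDDABAB ⇒ AB·AB·B·CC·B·CC·D·D·AB·AB·AB·AB·B·CC·B·CC
    A ↦ B
    B ↦ CC
    C ↦ D
    D ↦ AB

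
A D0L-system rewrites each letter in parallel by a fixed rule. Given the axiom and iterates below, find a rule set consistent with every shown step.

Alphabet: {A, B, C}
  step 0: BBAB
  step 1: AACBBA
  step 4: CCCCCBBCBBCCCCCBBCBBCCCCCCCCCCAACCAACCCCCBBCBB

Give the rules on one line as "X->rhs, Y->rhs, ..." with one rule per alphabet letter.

  step 0 ⇒ step 1: BBAB ⇒ A·A·CBB·A
    A ↦ CBB
    B ↦ A
    C ↦ CC  (constrained at step 1)

A->CBB, B->A, C->CC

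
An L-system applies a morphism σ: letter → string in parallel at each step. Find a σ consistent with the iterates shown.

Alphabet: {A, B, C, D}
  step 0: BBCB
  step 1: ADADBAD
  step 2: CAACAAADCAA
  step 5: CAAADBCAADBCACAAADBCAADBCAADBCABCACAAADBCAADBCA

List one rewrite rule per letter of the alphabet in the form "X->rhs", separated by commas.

A->CA, B->AD, C->B, D->A

  step 1 ⇒ step 2: ADADBAD ⇒ CA·A·CA·A·AD·CA·A
    A ↦ CA
    B ↦ AD
    D ↦ A
  step 0 ⇒ step 1: BBCB ⇒ AD·AD·B·AD
    C ↦ B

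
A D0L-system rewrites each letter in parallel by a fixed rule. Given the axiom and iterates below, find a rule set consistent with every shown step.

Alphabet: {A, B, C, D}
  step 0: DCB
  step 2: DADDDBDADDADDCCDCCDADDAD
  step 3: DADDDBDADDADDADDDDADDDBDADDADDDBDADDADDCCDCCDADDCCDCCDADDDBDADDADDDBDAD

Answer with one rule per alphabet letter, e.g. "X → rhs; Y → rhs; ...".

A->DDB, B->DD, C->DCC, D->DAD

  step 2 ⇒ step 3: DADDDBDADDADDCCDCCDADDAD ⇒ DAD·DDB·DAD·DAD·DAD·DD·DAD·DDB·DAD·DAD·DDB·DAD·DAD·DCC·DCC·DAD·DCC·DCC·DAD·DDB·DAD·DAD·DDB·DAD
    A ↦ DDB
    B ↦ DD
    C ↦ DCC
    D ↦ DAD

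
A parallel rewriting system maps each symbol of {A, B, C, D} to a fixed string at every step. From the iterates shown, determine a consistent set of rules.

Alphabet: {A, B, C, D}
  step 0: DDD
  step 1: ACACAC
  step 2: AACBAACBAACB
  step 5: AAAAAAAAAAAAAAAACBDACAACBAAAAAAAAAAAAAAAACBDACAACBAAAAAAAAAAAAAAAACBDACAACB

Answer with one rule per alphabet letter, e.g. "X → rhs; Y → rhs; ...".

A->AA, B->D, C->CB, D->AC

  step 1 ⇒ step 2: ACACAC ⇒ AA·CB·AA·CB·AA·CB
    A ↦ AA
    C ↦ CB
    B ↦ D  (constrained at step 2)
  step 0 ⇒ step 1: DDD ⇒ AC·AC·AC
    D ↦ AC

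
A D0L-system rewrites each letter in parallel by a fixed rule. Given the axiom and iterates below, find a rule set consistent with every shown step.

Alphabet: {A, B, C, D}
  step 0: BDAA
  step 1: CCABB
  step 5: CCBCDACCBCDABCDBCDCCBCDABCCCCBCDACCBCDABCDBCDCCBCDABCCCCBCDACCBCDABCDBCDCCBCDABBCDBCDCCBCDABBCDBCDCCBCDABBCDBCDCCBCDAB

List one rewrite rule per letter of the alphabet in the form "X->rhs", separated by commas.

A->B, B->CC, C->BCD, D->A

  step 0 ⇒ step 1: BDAA ⇒ CC·A·B·B
    A ↦ B
    B ↦ CC
    D ↦ A
    C ↦ BCD  (constrained at step 1)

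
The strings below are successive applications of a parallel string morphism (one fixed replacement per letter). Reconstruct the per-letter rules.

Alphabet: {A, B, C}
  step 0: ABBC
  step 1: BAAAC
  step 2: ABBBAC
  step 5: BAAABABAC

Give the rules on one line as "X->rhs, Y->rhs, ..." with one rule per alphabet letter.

  step 1 ⇒ step 2: BAAAC ⇒ A·B·B·B·AC
    A ↦ B
    B ↦ A
    C ↦ AC

A->B, B->A, C->AC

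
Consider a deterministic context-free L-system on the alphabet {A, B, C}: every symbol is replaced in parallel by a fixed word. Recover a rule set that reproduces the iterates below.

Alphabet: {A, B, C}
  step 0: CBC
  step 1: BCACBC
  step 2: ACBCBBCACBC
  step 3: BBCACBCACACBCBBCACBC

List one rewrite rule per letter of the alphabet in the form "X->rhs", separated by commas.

A->B, B->AC, C->BC

  step 2 ⇒ step 3: ACBCBBCACBC ⇒ B·BC·AC·BC·AC·AC·BC·B·BC·AC·BC
    A ↦ B
    B ↦ AC
    C ↦ BC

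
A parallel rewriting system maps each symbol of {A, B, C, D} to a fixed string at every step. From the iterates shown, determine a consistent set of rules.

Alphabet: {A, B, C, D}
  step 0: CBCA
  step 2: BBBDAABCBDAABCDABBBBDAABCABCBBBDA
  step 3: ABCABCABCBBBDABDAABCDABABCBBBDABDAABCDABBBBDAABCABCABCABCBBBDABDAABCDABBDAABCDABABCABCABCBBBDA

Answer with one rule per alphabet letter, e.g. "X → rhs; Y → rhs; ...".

  step 2 ⇒ step 3: BBBDAABCBDAABCDABBBBDAABCABCBBBDA ⇒ ABC·ABC·ABC·BB·BDA·BDA·ABC·DAB·ABC·BB·BDA·BDA·ABC·DAB·BB·BDA·ABC·ABC·ABC·ABC·BB·BDA·BDA·ABC·DAB·BDA·ABC·DAB·ABC·ABC·ABC·BB·BDA
    A ↦ BDA
    B ↦ ABC
    C ↦ DAB
    D ↦ BB

A->BDA, B->ABC, C->DAB, D->BB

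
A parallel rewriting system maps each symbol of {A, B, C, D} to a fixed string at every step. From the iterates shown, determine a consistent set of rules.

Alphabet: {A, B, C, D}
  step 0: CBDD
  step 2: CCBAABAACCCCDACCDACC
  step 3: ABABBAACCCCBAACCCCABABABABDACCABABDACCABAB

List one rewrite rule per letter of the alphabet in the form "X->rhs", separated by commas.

  step 2 ⇒ step 3: CCBAABAACCCCDACCDACC ⇒ AB·AB·BAA·CC·CC·BAA·CC·CC·AB·AB·AB·AB·DA·CC·AB·AB·DA·CC·AB·AB
    A ↦ CC
    B ↦ BAA
    C ↦ AB
    D ↦ DA

A->CC, B->BAA, C->AB, D->DA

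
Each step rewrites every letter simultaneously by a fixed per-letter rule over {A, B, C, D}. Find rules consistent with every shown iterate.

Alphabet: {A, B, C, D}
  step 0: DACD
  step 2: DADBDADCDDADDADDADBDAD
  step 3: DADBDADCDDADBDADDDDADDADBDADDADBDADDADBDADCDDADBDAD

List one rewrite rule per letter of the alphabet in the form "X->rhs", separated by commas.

A->B, B->CD, C->DD, D->DAD

  step 2 ⇒ step 3: DADBDADCDDADDADDADBDAD ⇒ DAD·B·DAD·CD·DAD·B·DAD·DD·DAD·DAD·B·DAD·DAD·B·DAD·DAD·B·DAD·CD·DAD·B·DAD
    A ↦ B
    B ↦ CD
    C ↦ DD
    D ↦ DAD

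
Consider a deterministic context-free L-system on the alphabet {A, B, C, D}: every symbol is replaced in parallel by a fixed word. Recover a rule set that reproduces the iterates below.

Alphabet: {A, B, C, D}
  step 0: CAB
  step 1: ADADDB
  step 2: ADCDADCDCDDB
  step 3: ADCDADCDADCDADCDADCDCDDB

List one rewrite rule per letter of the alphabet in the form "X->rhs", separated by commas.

  step 2 ⇒ step 3: ADCDADCDCDDB ⇒ AD·CD·AD·CD·AD·CD·AD·CD·AD·CD·CD·DB
    A ↦ AD
    B ↦ DB
    C ↦ AD
    D ↦ CD

A->AD, B->DB, C->AD, D->CD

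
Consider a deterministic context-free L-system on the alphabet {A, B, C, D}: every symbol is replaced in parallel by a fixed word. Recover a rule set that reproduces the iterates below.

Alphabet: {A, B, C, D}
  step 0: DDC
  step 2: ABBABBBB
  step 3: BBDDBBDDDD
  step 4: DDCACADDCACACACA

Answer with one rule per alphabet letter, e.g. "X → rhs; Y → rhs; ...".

A->BB, B->D, C->A, D->CA

  step 3 ⇒ step 4: BBDDBBDDDD ⇒ D·D·CA·CA·D·D·CA·CA·CA·CA
    B ↦ D
    D ↦ CA
  step 2 ⇒ step 3: ABBABBBB ⇒ BB·D·D·BB·D·D·D·D
    A ↦ BB
    C ↦ A  (constrained at step 0)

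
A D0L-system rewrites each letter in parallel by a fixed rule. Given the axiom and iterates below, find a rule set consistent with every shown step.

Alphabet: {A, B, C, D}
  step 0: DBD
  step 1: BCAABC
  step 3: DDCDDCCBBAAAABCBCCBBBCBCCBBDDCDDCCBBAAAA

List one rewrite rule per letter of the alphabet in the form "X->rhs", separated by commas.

A->DDC, B->AA, C->CBB, D->BC

  step 0 ⇒ step 1: DBD ⇒ BC·AA·BC
    B ↦ AA
    D ↦ BC
    A ↦ DDC  (constrained at step 1)
    C ↦ CBB  (constrained at step 1)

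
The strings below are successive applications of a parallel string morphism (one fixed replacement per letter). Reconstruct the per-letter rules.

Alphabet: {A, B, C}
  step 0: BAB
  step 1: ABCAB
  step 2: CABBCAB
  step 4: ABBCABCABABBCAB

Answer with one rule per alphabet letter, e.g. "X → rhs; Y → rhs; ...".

A->C, B->AB, C->B

  step 1 ⇒ step 2: ABCAB ⇒ C·AB·B·C·AB
    A ↦ C
    B ↦ AB
    C ↦ B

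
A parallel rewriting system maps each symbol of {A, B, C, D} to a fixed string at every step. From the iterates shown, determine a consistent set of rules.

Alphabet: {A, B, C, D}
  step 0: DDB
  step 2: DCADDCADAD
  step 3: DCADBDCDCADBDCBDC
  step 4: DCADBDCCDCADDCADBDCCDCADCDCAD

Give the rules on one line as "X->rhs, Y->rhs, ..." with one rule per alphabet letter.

  step 3 ⇒ step 4: DCADBDCDCADBDCBDC ⇒ DC·AD·B·DC·C·DC·AD·DC·AD·B·DC·C·DC·AD·C·DC·AD
    A ↦ B
    B ↦ C
    C ↦ AD
    D ↦ DC

A->B, B->C, C->AD, D->DC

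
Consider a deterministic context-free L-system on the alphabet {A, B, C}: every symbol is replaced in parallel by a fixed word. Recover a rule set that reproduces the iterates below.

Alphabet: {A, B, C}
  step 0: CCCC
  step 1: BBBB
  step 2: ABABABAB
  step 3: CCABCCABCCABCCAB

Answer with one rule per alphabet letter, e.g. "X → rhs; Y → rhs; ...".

  step 2 ⇒ step 3: ABABABAB ⇒ CC·AB·CC·AB·CC·AB·CC·AB
    A ↦ CC
    B ↦ AB
  step 0 ⇒ step 1: CCCC ⇒ B·B·B·B
    C ↦ B

A->CC, B->AB, C->B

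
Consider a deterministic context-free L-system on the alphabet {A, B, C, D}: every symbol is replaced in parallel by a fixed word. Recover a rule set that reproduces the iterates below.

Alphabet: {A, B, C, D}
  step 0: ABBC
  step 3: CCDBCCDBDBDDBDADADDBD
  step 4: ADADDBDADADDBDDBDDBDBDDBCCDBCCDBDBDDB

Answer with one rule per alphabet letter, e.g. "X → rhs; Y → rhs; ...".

A->CC, B->D, C->AD, D->DB

  step 3 ⇒ step 4: CCDBCCDBDBDDBDADADDBD ⇒ AD·AD·DB·D·AD·AD·DB·D·DB·D·DB·DB·D·DB·CC·DB·CC·DB·DB·D·DB
    A ↦ CC
    B ↦ D
    C ↦ AD
    D ↦ DB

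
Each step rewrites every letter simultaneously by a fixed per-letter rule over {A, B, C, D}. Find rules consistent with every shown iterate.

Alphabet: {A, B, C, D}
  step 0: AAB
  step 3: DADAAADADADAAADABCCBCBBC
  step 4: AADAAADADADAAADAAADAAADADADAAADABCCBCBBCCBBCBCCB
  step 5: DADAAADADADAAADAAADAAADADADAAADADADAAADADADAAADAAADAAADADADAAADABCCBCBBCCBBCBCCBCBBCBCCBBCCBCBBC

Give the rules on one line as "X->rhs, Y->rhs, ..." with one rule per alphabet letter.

  step 4 ⇒ step 5: AADAAADADADAAADAAADAAADADADAAADABCCBCBBCCBBCBCCB ⇒ DA·DA·AA·DA·DA·DA·AA·DA·AA·DA·AA·DA·DA·DA·AA·DA·DA·DA·AA·DA·DA·DA·AA·DA·AA·DA·AA·DA·DA·DA·AA·DA·BC·CB·CB·BC·CB·BC·BC·CB·CB·BC·BC·CB·BC·CB·CB·BC
    A ↦ DA
    B ↦ BC
    C ↦ CB
    D ↦ AA

A->DA, B->BC, C->CB, D->AA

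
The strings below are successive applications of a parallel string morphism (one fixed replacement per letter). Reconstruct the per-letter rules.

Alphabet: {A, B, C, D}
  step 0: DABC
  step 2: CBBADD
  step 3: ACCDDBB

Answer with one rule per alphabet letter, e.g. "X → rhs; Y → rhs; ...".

  step 2 ⇒ step 3: CBBADD ⇒ A·C·C·DD·B·B
    A ↦ DD
    B ↦ C
    C ↦ A
    D ↦ B

A->DD, B->C, C->A, D->B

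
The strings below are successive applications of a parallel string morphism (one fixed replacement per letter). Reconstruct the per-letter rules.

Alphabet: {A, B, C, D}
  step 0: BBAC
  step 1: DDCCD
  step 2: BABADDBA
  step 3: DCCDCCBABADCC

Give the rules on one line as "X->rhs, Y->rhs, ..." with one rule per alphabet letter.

A->CC, B->D, C->D, D->BA

  step 2 ⇒ step 3: BABADDBA ⇒ D·CC·D·CC·BA·BA·D·CC
    A ↦ CC
    B ↦ D
    D ↦ BA
  step 0 ⇒ step 1: BBAC ⇒ D·D·CC·D
    C ↦ D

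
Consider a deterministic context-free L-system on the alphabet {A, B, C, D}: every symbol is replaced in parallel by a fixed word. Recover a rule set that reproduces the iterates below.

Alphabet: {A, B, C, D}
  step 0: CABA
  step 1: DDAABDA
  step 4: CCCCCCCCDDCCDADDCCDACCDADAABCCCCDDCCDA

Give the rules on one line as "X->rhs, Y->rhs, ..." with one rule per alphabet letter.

  step 0 ⇒ step 1: CABA ⇒ D·DA·AB·DA
    A ↦ DA
    B ↦ AB
    C ↦ D
    D ↦ CC  (constrained at step 1)

A->DA, B->AB, C->D, D->CC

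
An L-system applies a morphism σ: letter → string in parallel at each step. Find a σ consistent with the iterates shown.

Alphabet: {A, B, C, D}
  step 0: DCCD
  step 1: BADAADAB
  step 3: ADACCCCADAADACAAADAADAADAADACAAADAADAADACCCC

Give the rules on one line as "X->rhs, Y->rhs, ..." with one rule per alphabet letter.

  step 0 ⇒ step 1: DCCD ⇒ B·ADA·ADA·B
    C ↦ ADA
    D ↦ B
    A ↦ CC  (constrained at step 1)
    B ↦ CAA  (constrained at step 1)

A->CC, B->CAA, C->ADA, D->B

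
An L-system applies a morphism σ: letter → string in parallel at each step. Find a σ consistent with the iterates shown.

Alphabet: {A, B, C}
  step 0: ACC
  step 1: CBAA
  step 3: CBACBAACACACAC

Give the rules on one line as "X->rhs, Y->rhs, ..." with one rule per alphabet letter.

  step 0 ⇒ step 1: ACC ⇒ CB·A·A
    A ↦ CB
    C ↦ A
    B ↦ CAC  (constrained at step 1)

A->CB, B->CAC, C->A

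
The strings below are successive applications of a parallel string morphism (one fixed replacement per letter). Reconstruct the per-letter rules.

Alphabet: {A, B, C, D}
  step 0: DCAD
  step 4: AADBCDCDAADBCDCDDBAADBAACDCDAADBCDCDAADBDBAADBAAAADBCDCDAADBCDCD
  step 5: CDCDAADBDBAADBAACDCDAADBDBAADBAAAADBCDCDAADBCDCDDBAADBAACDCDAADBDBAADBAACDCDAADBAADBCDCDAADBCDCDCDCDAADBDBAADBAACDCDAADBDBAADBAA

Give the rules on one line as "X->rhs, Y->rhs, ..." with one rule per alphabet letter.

A->CD, B->DB, C->DB, D->AA

  step 4 ⇒ step 5: AADBCDCDAADBCDCDDBAADBAACDCDAADBCDCDAADBDBAADBAAAADBCDCDAADBCDCD ⇒ CD·CD·AA·DB·DB·AA·DB·AA·CD·CD·AA·DB·DB·AA·DB·AA·AA·DB·CD·CD·AA·DB·CD·CD·DB·AA·DB·AA·CD·CD·AA·DB·DB·AA·DB·AA·CD·CD·AA·DB·AA·DB·CD·CD·AA·DB·CD·CD·CD·CD·AA·DB·DB·AA·DB·AA·CD·CD·AA·DB·DB·AA·DB·AA
    A ↦ CD
    B ↦ DB
    C ↦ DB
    D ↦ AA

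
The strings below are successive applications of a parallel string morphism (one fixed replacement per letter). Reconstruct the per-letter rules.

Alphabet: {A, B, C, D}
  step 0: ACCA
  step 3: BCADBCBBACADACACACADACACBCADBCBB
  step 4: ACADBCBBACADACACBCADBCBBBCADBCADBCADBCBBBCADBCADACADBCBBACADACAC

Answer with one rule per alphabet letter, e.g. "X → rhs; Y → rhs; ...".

A->BC, B->AC, C->AD, D->BB

  step 3 ⇒ step 4: BCADBCBBACADACACACADACACBCADBCBB ⇒ AC·AD·BC·BB·AC·AD·AC·AC·BC·AD·BC·BB·BC·AD·BC·AD·BC·AD·BC·BB·BC·AD·BC·AD·AC·AD·BC·BB·AC·AD·AC·AC
    A ↦ BC
    B ↦ AC
    C ↦ AD
    D ↦ BB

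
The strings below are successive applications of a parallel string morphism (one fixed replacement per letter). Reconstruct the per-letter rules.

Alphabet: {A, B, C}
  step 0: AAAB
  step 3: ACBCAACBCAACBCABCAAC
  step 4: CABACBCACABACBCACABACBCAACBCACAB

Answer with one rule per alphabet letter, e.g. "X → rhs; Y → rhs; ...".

A->CA, B->AC, C->B

  step 3 ⇒ step 4: ACBCAACBCAACBCABCAAC ⇒ CA·B·AC·B·CA·CA·B·AC·B·CA·CA·B·AC·B·CA·AC·B·CA·CA·B
    A ↦ CA
    B ↦ AC
    C ↦ B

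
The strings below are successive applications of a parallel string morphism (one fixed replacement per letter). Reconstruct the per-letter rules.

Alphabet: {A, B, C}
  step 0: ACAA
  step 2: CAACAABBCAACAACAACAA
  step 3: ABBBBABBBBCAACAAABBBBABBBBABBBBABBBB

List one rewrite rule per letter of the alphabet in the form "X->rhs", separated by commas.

A->BB, B->CAA, C->A

  step 2 ⇒ step 3: CAACAABBCAACAACAACAA ⇒ A·BB·BB·A·BB·BB·CAA·CAA·A·BB·BB·A·BB·BB·A·BB·BB·A·BB·BB
    A ↦ BB
    B ↦ CAA
    C ↦ A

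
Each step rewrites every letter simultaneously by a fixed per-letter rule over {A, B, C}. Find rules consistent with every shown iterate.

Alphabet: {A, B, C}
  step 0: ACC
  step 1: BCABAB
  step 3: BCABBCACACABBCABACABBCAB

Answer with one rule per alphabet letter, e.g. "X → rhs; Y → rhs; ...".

  step 0 ⇒ step 1: ACC ⇒ BC·AB·AB
    A ↦ BC
    C ↦ AB
    B ↦ AC  (constrained at step 1)

A->BC, B->AC, C->AB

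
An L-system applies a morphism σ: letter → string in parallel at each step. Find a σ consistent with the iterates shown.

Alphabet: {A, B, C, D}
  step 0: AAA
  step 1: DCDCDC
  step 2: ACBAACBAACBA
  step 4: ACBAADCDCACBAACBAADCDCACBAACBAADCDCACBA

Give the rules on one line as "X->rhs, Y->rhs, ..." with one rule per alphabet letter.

A->DC, B->A, C->BA, D->AC

  step 1 ⇒ step 2: DCDCDC ⇒ AC·BA·AC·BA·AC·BA
    C ↦ BA
    D ↦ AC
  step 0 ⇒ step 1: AAA ⇒ DC·DC·DC
    A ↦ DC
    B ↦ A  (constrained at step 2)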